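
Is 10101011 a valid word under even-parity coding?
Sum of all bits: 1+0+1+0+1+0+1+1 = 5; 5 mod 2 = 1. Result is 1 → parity error detected.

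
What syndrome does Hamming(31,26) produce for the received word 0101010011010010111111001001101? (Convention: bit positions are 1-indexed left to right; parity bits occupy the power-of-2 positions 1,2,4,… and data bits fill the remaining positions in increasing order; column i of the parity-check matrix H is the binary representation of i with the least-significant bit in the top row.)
Syndrome s = H · r^T (mod 2), r = 0101010011010010111111001001101:
  s[0] = (1010101010101010101010101010101)·(0101010011010010111111001001101) mod 2 = 0+0+0+0+0+0+0+0+1+0+0+0+0+0+1+0+1+0+1+0+1+0+0+0+1+0+0+0+1+0+1 mod 2 = 0
  s[1] = (0110011001100110011001100110011)·(0101010011010010111111001001101) mod 2 = 0+1+0+0+0+1+0+0+0+1+0+0+0+0+1+0+0+1+1+0+0+1+0+0+0+0+0+0+0+0+1 mod 2 = 0
  s[2] = (0001111000011110000111100001111)·(0101010011010010111111001001101) mod 2 = 0+0+0+1+0+1+0+0+0+0+0+1+0+0+1+0+0+0+0+1+1+1+0+0+0+0+0+1+1+0+1 mod 2 = 0
  s[3] = (0000000111111110000000011111111)·(0101010011010010111111001001101) mod 2 = 0+0+0+0+0+0+0+0+1+1+0+1+0+0+1+0+0+0+0+0+0+0+0+0+1+0+0+1+1+0+1 mod 2 = 0
  s[4] = (0000000000000001111111111111111)·(0101010011010010111111001001101) mod 2 = 0+0+0+0+0+0+0+0+0+0+0+0+0+0+0+0+1+1+1+1+1+1+0+0+1+0+0+1+1+0+1 mod 2 = 0
Syndrome = 00000
s = 0: no error detected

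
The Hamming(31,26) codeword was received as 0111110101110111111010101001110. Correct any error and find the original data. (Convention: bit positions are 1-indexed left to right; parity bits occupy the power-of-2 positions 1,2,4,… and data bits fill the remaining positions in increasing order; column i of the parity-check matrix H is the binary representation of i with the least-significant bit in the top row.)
Syndrome s = H · r^T (mod 2), r = 0111110101110111111010101001110:
  s[0] = (1010101010101010101010101010101)·(0111110101110111111010101001110) mod 2 = 0+0+1+0+1+0+0+0+0+0+1+0+0+0+1+0+1+0+1+0+1+0+1+0+1+0+0+0+1+0+0 mod 2 = 0
  s[1] = (0110011001100110011001100110011)·(0111110101110111111010101001110) mod 2 = 0+1+1+0+0+1+0+0+0+1+1+0+0+1+1+0+0+1+1+0+0+0+1+0+0+0+0+0+0+1+0 mod 2 = 1
  s[2] = (0001111000011110000111100001111)·(0111110101110111111010101001110) mod 2 = 0+0+0+1+1+1+0+0+0+0+0+1+0+1+1+0+0+0+0+0+1+0+1+0+0+0+0+1+1+1+0 mod 2 = 1
  s[3] = (0000000111111110000000011111111)·(0111110101110111111010101001110) mod 2 = 0+0+0+0+0+0+0+1+0+1+1+1+0+1+1+0+0+0+0+0+0+0+0+0+1+0+0+1+1+1+0 mod 2 = 0
  s[4] = (0000000000000001111111111111111)·(0111110101110111111010101001110) mod 2 = 0+0+0+0+0+0+0+0+0+0+0+0+0+0+0+1+1+1+1+0+1+0+1+0+1+0+0+1+1+1+0 mod 2 = 0
Syndrome = 01100
Column 6 of H equals this syndrome → error at bit 6 (1-indexed).
Flip bit 6: 0111110101110111111010101001110 → 0111100101110111111010101001110
Extract data bits at positions {3,5,6,7,9,10,11,12,13,14,15,17,18,19,20,21,22,23,24,25,26,27,28,29,30,31}: 11000111011111010101001110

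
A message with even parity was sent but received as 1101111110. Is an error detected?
Sum of received bits: 1+1+0+1+1+1+1+1+1+0 = 8; 8 mod 2 = 0. Result is 0 → no error detected.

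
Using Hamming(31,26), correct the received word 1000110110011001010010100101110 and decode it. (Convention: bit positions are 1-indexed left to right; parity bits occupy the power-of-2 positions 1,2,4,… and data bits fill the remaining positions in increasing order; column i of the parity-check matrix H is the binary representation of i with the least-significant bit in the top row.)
Syndrome s = H · r^T (mod 2), r = 1000110110011001010010100101110:
  s[0] = (1010101010101010101010101010101)·(1000110110011001010010100101110) mod 2 = 1+0+0+0+1+0+0+0+1+0+0+0+1+0+0+0+0+0+0+0+1+0+1+0+0+0+0+0+1+0+0 mod 2 = 1
  s[1] = (0110011001100110011001100110011)·(1000110110011001010010100101110) mod 2 = 0+0+0+0+0+1+0+0+0+0+0+0+0+0+0+0+0+1+0+0+0+0+1+0+0+1+0+0+0+1+0 mod 2 = 1
  s[2] = (0001111000011110000111100001111)·(1000110110011001010010100101110) mod 2 = 0+0+0+0+1+1+0+0+0+0+0+1+1+0+0+0+0+0+0+0+1+0+1+0+0+0+0+1+1+1+0 mod 2 = 1
  s[3] = (0000000111111110000000011111111)·(1000110110011001010010100101110) mod 2 = 0+0+0+0+0+0+0+1+1+0+0+1+1+0+0+0+0+0+0+0+0+0+0+0+0+1+0+1+1+1+0 mod 2 = 0
  s[4] = (0000000000000001111111111111111)·(1000110110011001010010100101110) mod 2 = 0+0+0+0+0+0+0+0+0+0+0+0+0+0+0+1+0+1+0+0+1+0+1+0+0+1+0+1+1+1+0 mod 2 = 0
Syndrome = 11100
Column 7 of H equals this syndrome → error at bit 7 (1-indexed).
Flip bit 7: 1000110110011001010010100101110 → 1000111110011001010010100101110
Extract data bits at positions {3,5,6,7,9,10,11,12,13,14,15,17,18,19,20,21,22,23,24,25,26,27,28,29,30,31}: 01111001100010010100101110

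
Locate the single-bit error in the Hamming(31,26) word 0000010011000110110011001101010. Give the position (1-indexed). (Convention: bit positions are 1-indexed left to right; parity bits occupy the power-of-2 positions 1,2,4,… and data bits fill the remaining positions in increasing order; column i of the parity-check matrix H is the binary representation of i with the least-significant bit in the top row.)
Syndrome s = H · r^T (mod 2), r = 0000010011000110110011001101010:
  s[0] = (1010101010101010101010101010101)·(0000010011000110110011001101010) mod 2 = 0+0+0+0+0+0+0+0+1+0+0+0+0+0+1+0+1+0+0+0+1+0+0+0+1+0+0+0+0+0+0 mod 2 = 1
  s[1] = (0110011001100110011001100110011)·(0000010011000110110011001101010) mod 2 = 0+0+0+0+0+1+0+0+0+1+0+0+0+1+1+0+0+1+0+0+0+1+0+0+0+1+0+0+0+1+0 mod 2 = 0
  s[2] = (0001111000011110000111100001111)·(0000010011000110110011001101010) mod 2 = 0+0+0+0+0+1+0+0+0+0+0+0+0+1+1+0+0+0+0+0+1+1+0+0+0+0+0+1+0+1+0 mod 2 = 1
  s[3] = (0000000111111110000000011111111)·(0000010011000110110011001101010) mod 2 = 0+0+0+0+0+0+0+0+1+1+0+0+0+1+1+0+0+0+0+0+0+0+0+0+1+1+0+1+0+1+0 mod 2 = 0
  s[4] = (0000000000000001111111111111111)·(0000010011000110110011001101010) mod 2 = 0+0+0+0+0+0+0+0+0+0+0+0+0+0+0+0+1+1+0+0+1+1+0+0+1+1+0+1+0+1+0 mod 2 = 0
Syndrome = 10100
Column i of H is the binary representation of i, so the syndrome is the binary index of the flipped bit.
Read s = 10100 with s[0] as LSB: 1·2^0 + 0·2^1 + 1·2^2 + 0·2^3 + 0·2^4 = 5.
Error is at bit position 5.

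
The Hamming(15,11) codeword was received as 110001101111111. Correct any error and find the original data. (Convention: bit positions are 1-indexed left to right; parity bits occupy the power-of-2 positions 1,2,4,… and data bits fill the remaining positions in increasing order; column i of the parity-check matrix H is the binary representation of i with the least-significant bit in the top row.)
Syndrome s = H · r^T (mod 2), r = 110001101111111:
  s[0] = (101010101010101)·(110001101111111) mod 2 = 1+0+0+0+0+0+1+0+1+0+1+0+1+0+1 mod 2 = 0
  s[1] = (011001100110011)·(110001101111111) mod 2 = 0+1+0+0+0+1+1+0+0+1+1+0+0+1+1 mod 2 = 1
  s[2] = (000111100001111)·(110001101111111) mod 2 = 0+0+0+0+0+1+1+0+0+0+0+1+1+1+1 mod 2 = 0
  s[3] = (000000011111111)·(110001101111111) mod 2 = 0+0+0+0+0+0+0+0+1+1+1+1+1+1+1 mod 2 = 1
Syndrome = 0101
Column 10 of H equals this syndrome → error at bit 10 (1-indexed).
Flip bit 10: 110001101111111 → 110001101011111
Extract data bits at positions {3,5,6,7,9,10,11,12,13,14,15}: 00111011111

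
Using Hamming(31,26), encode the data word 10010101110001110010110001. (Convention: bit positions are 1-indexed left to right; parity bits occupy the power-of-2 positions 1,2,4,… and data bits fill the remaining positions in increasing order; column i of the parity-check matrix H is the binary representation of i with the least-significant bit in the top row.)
Codeword c = d · G (mod 2), d = 10010101110001110010110001:
  c[0] = d·G[:,0] = (10010101110001110010110001)·(11011010101101010101010101) mod 2 = 1+0+0+1+0+0+0+0+1+0+0+0+0+1+0+1+0+0+0+0+0+1+0+0+0+1 mod 2 = 1
  c[1] = d·G[:,1] = (10010101110001110010110001)·(10110110011011001100110011) mod 2 = 1+0+0+1+0+1+0+0+0+1+0+0+0+1+0+0+0+0+0+0+1+1+0+0+0+1 mod 2 = 0
  c[2] = d·G[:,2] = (10010101110001110010110001)·(10000000000000000000000000) mod 2 = 1+0+0+0+0+0+0+0+0+0+0+0+0+0+0+0+0+0+0+0+0+0+0+0+0+0 mod 2 = 1
  c[3] = d·G[:,3] = (10010101110001110010110001)·(01110001111000111100001111) mod 2 = 0+0+0+1+0+0+0+1+1+1+0+0+0+0+1+1+0+0+0+0+0+0+0+0+0+1 mod 2 = 1
  c[4] = d·G[:,4] = (10010101110001110010110001)·(01000000000000000000000000) mod 2 = 0+0+0+0+0+0+0+0+0+0+0+0+0+0+0+0+0+0+0+0+0+0+0+0+0+0 mod 2 = 0
  c[5] = d·G[:,5] = (10010101110001110010110001)·(00100000000000000000000000) mod 2 = 0+0+0+0+0+0+0+0+0+0+0+0+0+0+0+0+0+0+0+0+0+0+0+0+0+0 mod 2 = 0
  c[6] = d·G[:,6] = (10010101110001110010110001)·(00010000000000000000000000) mod 2 = 0+0+0+1+0+0+0+0+0+0+0+0+0+0+0+0+0+0+0+0+0+0+0+0+0+0 mod 2 = 1
  c[7] = d·G[:,7] = (10010101110001110010110001)·(00001111111000000011111111) mod 2 = 0+0+0+0+0+1+0+1+1+1+0+0+0+0+0+0+0+0+1+0+1+1+0+0+0+1 mod 2 = 0
  c[8] = d·G[:,8] = (10010101110001110010110001)·(00001000000000000000000000) mod 2 = 0+0+0+0+0+0+0+0+0+0+0+0+0+0+0+0+0+0+0+0+0+0+0+0+0+0 mod 2 = 0
  c[9] = d·G[:,9] = (10010101110001110010110001)·(00000100000000000000000000) mod 2 = 0+0+0+0+0+1+0+0+0+0+0+0+0+0+0+0+0+0+0+0+0+0+0+0+0+0 mod 2 = 1
  c[10] = d·G[:,10] = (10010101110001110010110001)·(00000010000000000000000000) mod 2 = 0+0+0+0+0+0+0+0+0+0+0+0+0+0+0+0+0+0+0+0+0+0+0+0+0+0 mod 2 = 0
  c[11] = d·G[:,11] = (10010101110001110010110001)·(00000001000000000000000000) mod 2 = 0+0+0+0+0+0+0+1+0+0+0+0+0+0+0+0+0+0+0+0+0+0+0+0+0+0 mod 2 = 1
  c[12] = d·G[:,12] = (10010101110001110010110001)·(00000000100000000000000000) mod 2 = 0+0+0+0+0+0+0+0+1+0+0+0+0+0+0+0+0+0+0+0+0+0+0+0+0+0 mod 2 = 1
  c[13] = d·G[:,13] = (10010101110001110010110001)·(00000000010000000000000000) mod 2 = 0+0+0+0+0+0+0+0+0+1+0+0+0+0+0+0+0+0+0+0+0+0+0+0+0+0 mod 2 = 1
  c[14] = d·G[:,14] = (10010101110001110010110001)·(00000000001000000000000000) mod 2 = 0+0+0+0+0+0+0+0+0+0+0+0+0+0+0+0+0+0+0+0+0+0+0+0+0+0 mod 2 = 0
  c[15] = d·G[:,15] = (10010101110001110010110001)·(00000000000111111111111111) mod 2 = 0+0+0+0+0+0+0+0+0+0+0+0+0+1+1+1+0+0+1+0+1+1+0+0+0+1 mod 2 = 1
  c[16] = d·G[:,16] = (10010101110001110010110001)·(00000000000100000000000000) mod 2 = 0+0+0+0+0+0+0+0+0+0+0+0+0+0+0+0+0+0+0+0+0+0+0+0+0+0 mod 2 = 0
  c[17] = d·G[:,17] = (10010101110001110010110001)·(00000000000010000000000000) mod 2 = 0+0+0+0+0+0+0+0+0+0+0+0+0+0+0+0+0+0+0+0+0+0+0+0+0+0 mod 2 = 0
  c[18] = d·G[:,18] = (10010101110001110010110001)·(00000000000001000000000000) mod 2 = 0+0+0+0+0+0+0+0+0+0+0+0+0+1+0+0+0+0+0+0+0+0+0+0+0+0 mod 2 = 1
  c[19] = d·G[:,19] = (10010101110001110010110001)·(00000000000000100000000000) mod 2 = 0+0+0+0+0+0+0+0+0+0+0+0+0+0+1+0+0+0+0+0+0+0+0+0+0+0 mod 2 = 1
  c[20] = d·G[:,20] = (10010101110001110010110001)·(00000000000000010000000000) mod 2 = 0+0+0+0+0+0+0+0+0+0+0+0+0+0+0+1+0+0+0+0+0+0+0+0+0+0 mod 2 = 1
  c[21] = d·G[:,21] = (10010101110001110010110001)·(00000000000000001000000000) mod 2 = 0+0+0+0+0+0+0+0+0+0+0+0+0+0+0+0+0+0+0+0+0+0+0+0+0+0 mod 2 = 0
  c[22] = d·G[:,22] = (10010101110001110010110001)·(00000000000000000100000000) mod 2 = 0+0+0+0+0+0+0+0+0+0+0+0+0+0+0+0+0+0+0+0+0+0+0+0+0+0 mod 2 = 0
  c[23] = d·G[:,23] = (10010101110001110010110001)·(00000000000000000010000000) mod 2 = 0+0+0+0+0+0+0+0+0+0+0+0+0+0+0+0+0+0+1+0+0+0+0+0+0+0 mod 2 = 1
  c[24] = d·G[:,24] = (10010101110001110010110001)·(00000000000000000001000000) mod 2 = 0+0+0+0+0+0+0+0+0+0+0+0+0+0+0+0+0+0+0+0+0+0+0+0+0+0 mod 2 = 0
  c[25] = d·G[:,25] = (10010101110001110010110001)·(00000000000000000000100000) mod 2 = 0+0+0+0+0+0+0+0+0+0+0+0+0+0+0+0+0+0+0+0+1+0+0+0+0+0 mod 2 = 1
  c[26] = d·G[:,26] = (10010101110001110010110001)·(00000000000000000000010000) mod 2 = 0+0+0+0+0+0+0+0+0+0+0+0+0+0+0+0+0+0+0+0+0+1+0+0+0+0 mod 2 = 1
  c[27] = d·G[:,27] = (10010101110001110010110001)·(00000000000000000000001000) mod 2 = 0+0+0+0+0+0+0+0+0+0+0+0+0+0+0+0+0+0+0+0+0+0+0+0+0+0 mod 2 = 0
  c[28] = d·G[:,28] = (10010101110001110010110001)·(00000000000000000000000100) mod 2 = 0+0+0+0+0+0+0+0+0+0+0+0+0+0+0+0+0+0+0+0+0+0+0+0+0+0 mod 2 = 0
  c[29] = d·G[:,29] = (10010101110001110010110001)·(00000000000000000000000010) mod 2 = 0+0+0+0+0+0+0+0+0+0+0+0+0+0+0+0+0+0+0+0+0+0+0+0+0+0 mod 2 = 0
  c[30] = d·G[:,30] = (10010101110001110010110001)·(00000000000000000000000001) mod 2 = 0+0+0+0+0+0+0+0+0+0+0+0+0+0+0+0+0+0+0+0+0+0+0+0+0+1 mod 2 = 1
Codeword = 1011001001011101001110010110001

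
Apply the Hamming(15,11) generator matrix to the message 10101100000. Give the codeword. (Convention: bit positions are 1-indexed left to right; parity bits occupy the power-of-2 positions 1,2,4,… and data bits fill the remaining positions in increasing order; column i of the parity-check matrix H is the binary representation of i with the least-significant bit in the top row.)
Codeword c = d · G (mod 2), d = 10101100000:
  c[0] = d·G[:,0] = (10101100000)·(11011010101) mod 2 = 1+0+0+0+1+0+0+0+0+0+0 mod 2 = 0
  c[1] = d·G[:,1] = (10101100000)·(10110110011) mod 2 = 1+0+1+0+0+1+0+0+0+0+0 mod 2 = 1
  c[2] = d·G[:,2] = (10101100000)·(10000000000) mod 2 = 1+0+0+0+0+0+0+0+0+0+0 mod 2 = 1
  c[3] = d·G[:,3] = (10101100000)·(01110001111) mod 2 = 0+0+1+0+0+0+0+0+0+0+0 mod 2 = 1
  c[4] = d·G[:,4] = (10101100000)·(01000000000) mod 2 = 0+0+0+0+0+0+0+0+0+0+0 mod 2 = 0
  c[5] = d·G[:,5] = (10101100000)·(00100000000) mod 2 = 0+0+1+0+0+0+0+0+0+0+0 mod 2 = 1
  c[6] = d·G[:,6] = (10101100000)·(00010000000) mod 2 = 0+0+0+0+0+0+0+0+0+0+0 mod 2 = 0
  c[7] = d·G[:,7] = (10101100000)·(00001111111) mod 2 = 0+0+0+0+1+1+0+0+0+0+0 mod 2 = 0
  c[8] = d·G[:,8] = (10101100000)·(00001000000) mod 2 = 0+0+0+0+1+0+0+0+0+0+0 mod 2 = 1
  c[9] = d·G[:,9] = (10101100000)·(00000100000) mod 2 = 0+0+0+0+0+1+0+0+0+0+0 mod 2 = 1
  c[10] = d·G[:,10] = (10101100000)·(00000010000) mod 2 = 0+0+0+0+0+0+0+0+0+0+0 mod 2 = 0
  c[11] = d·G[:,11] = (10101100000)·(00000001000) mod 2 = 0+0+0+0+0+0+0+0+0+0+0 mod 2 = 0
  c[12] = d·G[:,12] = (10101100000)·(00000000100) mod 2 = 0+0+0+0+0+0+0+0+0+0+0 mod 2 = 0
  c[13] = d·G[:,13] = (10101100000)·(00000000010) mod 2 = 0+0+0+0+0+0+0+0+0+0+0 mod 2 = 0
  c[14] = d·G[:,14] = (10101100000)·(00000000001) mod 2 = 0+0+0+0+0+0+0+0+0+0+0 mod 2 = 0
Codeword = 011101001100000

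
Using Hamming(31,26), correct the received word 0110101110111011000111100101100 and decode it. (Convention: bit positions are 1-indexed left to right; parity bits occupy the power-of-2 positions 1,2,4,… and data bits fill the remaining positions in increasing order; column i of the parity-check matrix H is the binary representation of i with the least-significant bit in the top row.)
Syndrome s = H · r^T (mod 2), r = 0110101110111011000111100101100:
  s[0] = (1010101010101010101010101010101)·(0110101110111011000111100101100) mod 2 = 0+0+1+0+1+0+1+0+1+0+1+0+1+0+1+0+0+0+0+0+1+0+1+0+0+0+0+0+1+0+0 mod 2 = 0
  s[1] = (0110011001100110011001100110011)·(0110101110111011000111100101100) mod 2 = 0+1+1+0+0+0+1+0+0+0+1+0+0+0+1+0+0+0+0+0+0+1+1+0+0+1+0+0+0+0+0 mod 2 = 0
  s[2] = (0001111000011110000111100001111)·(0110101110111011000111100101100) mod 2 = 0+0+0+0+1+0+1+0+0+0+0+1+1+0+1+0+0+0+0+1+1+1+1+0+0+0+0+1+1+0+0 mod 2 = 1
  s[3] = (0000000111111110000000011111111)·(0110101110111011000111100101100) mod 2 = 0+0+0+0+0+0+0+1+1+0+1+1+1+0+1+0+0+0+0+0+0+0+0+0+0+1+0+1+1+0+0 mod 2 = 1
  s[4] = (0000000000000001111111111111111)·(0110101110111011000111100101100) mod 2 = 0+0+0+0+0+0+0+0+0+0+0+0+0+0+0+1+0+0+0+1+1+1+1+0+0+1+0+1+1+0+0 mod 2 = 0
Syndrome = 00110
Column 12 of H equals this syndrome → error at bit 12 (1-indexed).
Flip bit 12: 0110101110111011000111100101100 → 0110101110101011000111100101100
Extract data bits at positions {3,5,6,7,9,10,11,12,13,14,15,17,18,19,20,21,22,23,24,25,26,27,28,29,30,31}: 11011010101000111100101100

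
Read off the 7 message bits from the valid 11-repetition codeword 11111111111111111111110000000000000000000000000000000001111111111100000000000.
Split into 11-bit blocks: 11111111111 11111111111 00000000000 00000000000 00000000000 11111111111 00000000000
Data = 1100010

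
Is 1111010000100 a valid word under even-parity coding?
Sum of all bits: 1+1+1+1+0+1+0+0+0+0+1+0+0 = 6; 6 mod 2 = 0. Result is 0 → valid parity.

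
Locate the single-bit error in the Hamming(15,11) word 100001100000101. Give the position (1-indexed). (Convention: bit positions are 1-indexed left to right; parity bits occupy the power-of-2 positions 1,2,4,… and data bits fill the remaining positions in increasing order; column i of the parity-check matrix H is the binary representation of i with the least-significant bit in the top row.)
Syndrome s = H · r^T (mod 2), r = 100001100000101:
  s[0] = (101010101010101)·(100001100000101) mod 2 = 1+0+0+0+0+0+1+0+0+0+0+0+1+0+1 mod 2 = 0
  s[1] = (011001100110011)·(100001100000101) mod 2 = 0+0+0+0+0+1+1+0+0+0+0+0+0+0+1 mod 2 = 1
  s[2] = (000111100001111)·(100001100000101) mod 2 = 0+0+0+0+0+1+1+0+0+0+0+0+1+0+1 mod 2 = 0
  s[3] = (000000011111111)·(100001100000101) mod 2 = 0+0+0+0+0+0+0+0+0+0+0+0+1+0+1 mod 2 = 0
Syndrome = 0100
Column i of H is the binary representation of i, so the syndrome is the binary index of the flipped bit.
Read s = 0100 with s[0] as LSB: 0·2^0 + 1·2^1 + 0·2^2 + 0·2^3 = 2.
Error is at bit position 2.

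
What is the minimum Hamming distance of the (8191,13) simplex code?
d_min = 4096 (every nonzero codeword of the simplex code S_13 has weight 2^(r−1) = 4096).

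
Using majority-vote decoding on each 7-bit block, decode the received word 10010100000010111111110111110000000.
Split into 7-bit blocks and majority-vote each:
  block 1 = 1001010: 3 ones, 4 zeros → 0
  block 2 = 0000010: 1 ones, 6 zeros → 0
  block 3 = 1111111: 7 ones, 0 zeros → 1
  block 4 = 1011111: 6 ones, 1 zeros → 1
  block 5 = 0000000: 0 ones, 7 zeros → 0
Decoded = 00110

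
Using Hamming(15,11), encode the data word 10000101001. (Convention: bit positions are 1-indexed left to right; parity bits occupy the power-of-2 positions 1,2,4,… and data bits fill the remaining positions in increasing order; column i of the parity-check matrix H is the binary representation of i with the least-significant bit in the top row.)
Codeword c = d · G (mod 2), d = 10000101001:
  c[0] = d·G[:,0] = (10000101001)·(11011010101) mod 2 = 1+0+0+0+0+0+0+0+0+0+1 mod 2 = 0
  c[1] = d·G[:,1] = (10000101001)·(10110110011) mod 2 = 1+0+0+0+0+1+0+0+0+0+1 mod 2 = 1
  c[2] = d·G[:,2] = (10000101001)·(10000000000) mod 2 = 1+0+0+0+0+0+0+0+0+0+0 mod 2 = 1
  c[3] = d·G[:,3] = (10000101001)·(01110001111) mod 2 = 0+0+0+0+0+0+0+1+0+0+1 mod 2 = 0
  c[4] = d·G[:,4] = (10000101001)·(01000000000) mod 2 = 0+0+0+0+0+0+0+0+0+0+0 mod 2 = 0
  c[5] = d·G[:,5] = (10000101001)·(00100000000) mod 2 = 0+0+0+0+0+0+0+0+0+0+0 mod 2 = 0
  c[6] = d·G[:,6] = (10000101001)·(00010000000) mod 2 = 0+0+0+0+0+0+0+0+0+0+0 mod 2 = 0
  c[7] = d·G[:,7] = (10000101001)·(00001111111) mod 2 = 0+0+0+0+0+1+0+1+0+0+1 mod 2 = 1
  c[8] = d·G[:,8] = (10000101001)·(00001000000) mod 2 = 0+0+0+0+0+0+0+0+0+0+0 mod 2 = 0
  c[9] = d·G[:,9] = (10000101001)·(00000100000) mod 2 = 0+0+0+0+0+1+0+0+0+0+0 mod 2 = 1
  c[10] = d·G[:,10] = (10000101001)·(00000010000) mod 2 = 0+0+0+0+0+0+0+0+0+0+0 mod 2 = 0
  c[11] = d·G[:,11] = (10000101001)·(00000001000) mod 2 = 0+0+0+0+0+0+0+1+0+0+0 mod 2 = 1
  c[12] = d·G[:,12] = (10000101001)·(00000000100) mod 2 = 0+0+0+0+0+0+0+0+0+0+0 mod 2 = 0
  c[13] = d·G[:,13] = (10000101001)·(00000000010) mod 2 = 0+0+0+0+0+0+0+0+0+0+0 mod 2 = 0
  c[14] = d·G[:,14] = (10000101001)·(00000000001) mod 2 = 0+0+0+0+0+0+0+0+0+0+1 mod 2 = 1
Codeword = 011000010101001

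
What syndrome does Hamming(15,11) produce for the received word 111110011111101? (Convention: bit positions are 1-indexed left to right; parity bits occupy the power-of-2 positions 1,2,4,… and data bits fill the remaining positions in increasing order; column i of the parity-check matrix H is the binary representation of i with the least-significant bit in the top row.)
Syndrome s = H · r^T (mod 2), r = 111110011111101:
  s[0] = (101010101010101)·(111110011111101) mod 2 = 1+0+1+0+1+0+0+0+1+0+1+0+1+0+1 mod 2 = 1
  s[1] = (011001100110011)·(111110011111101) mod 2 = 0+1+1+0+0+0+0+0+0+1+1+0+0+0+1 mod 2 = 1
  s[2] = (000111100001111)·(111110011111101) mod 2 = 0+0+0+1+1+0+0+0+0+0+0+1+1+0+1 mod 2 = 1
  s[3] = (000000011111111)·(111110011111101) mod 2 = 0+0+0+0+0+0+0+1+1+1+1+1+1+0+1 mod 2 = 1
Syndrome = 1111
Non-zero syndrome: error at position 15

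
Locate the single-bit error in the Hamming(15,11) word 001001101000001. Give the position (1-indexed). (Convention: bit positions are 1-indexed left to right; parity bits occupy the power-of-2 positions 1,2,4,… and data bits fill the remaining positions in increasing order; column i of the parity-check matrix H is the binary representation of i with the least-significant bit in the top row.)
Syndrome s = H · r^T (mod 2), r = 001001101000001:
  s[0] = (101010101010101)·(001001101000001) mod 2 = 0+0+1+0+0+0+1+0+1+0+0+0+0+0+1 mod 2 = 0
  s[1] = (011001100110011)·(001001101000001) mod 2 = 0+0+1+0+0+1+1+0+0+0+0+0+0+0+1 mod 2 = 0
  s[2] = (000111100001111)·(001001101000001) mod 2 = 0+0+0+0+0+1+1+0+0+0+0+0+0+0+1 mod 2 = 1
  s[3] = (000000011111111)·(001001101000001) mod 2 = 0+0+0+0+0+0+0+0+1+0+0+0+0+0+1 mod 2 = 0
Syndrome = 0010
Column i of H is the binary representation of i, so the syndrome is the binary index of the flipped bit.
Read s = 0010 with s[0] as LSB: 0·2^0 + 0·2^1 + 1·2^2 + 0·2^3 = 4.
Error is at bit position 4.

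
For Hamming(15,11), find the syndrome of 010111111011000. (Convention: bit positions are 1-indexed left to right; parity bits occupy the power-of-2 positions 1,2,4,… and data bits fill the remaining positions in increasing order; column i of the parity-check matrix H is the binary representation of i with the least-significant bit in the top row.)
Syndrome s = H · r^T (mod 2), r = 010111111011000:
  s[0] = (101010101010101)·(010111111011000) mod 2 = 0+0+0+0+1+0+1+0+1+0+1+0+0+0+0 mod 2 = 0
  s[1] = (011001100110011)·(010111111011000) mod 2 = 0+1+0+0+0+1+1+0+0+0+1+0+0+0+0 mod 2 = 0
  s[2] = (000111100001111)·(010111111011000) mod 2 = 0+0+0+1+1+1+1+0+0+0+0+1+0+0+0 mod 2 = 1
  s[3] = (000000011111111)·(010111111011000) mod 2 = 0+0+0+0+0+0+0+1+1+0+1+1+0+0+0 mod 2 = 0
Syndrome = 0010
Non-zero syndrome: error at position 4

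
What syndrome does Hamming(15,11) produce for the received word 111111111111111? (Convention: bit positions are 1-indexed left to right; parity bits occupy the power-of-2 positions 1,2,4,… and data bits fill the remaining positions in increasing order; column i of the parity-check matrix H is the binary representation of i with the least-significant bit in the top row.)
Syndrome s = H · r^T (mod 2), r = 111111111111111:
  s[0] = (101010101010101)·(111111111111111) mod 2 = 1+0+1+0+1+0+1+0+1+0+1+0+1+0+1 mod 2 = 0
  s[1] = (011001100110011)·(111111111111111) mod 2 = 0+1+1+0+0+1+1+0+0+1+1+0+0+1+1 mod 2 = 0
  s[2] = (000111100001111)·(111111111111111) mod 2 = 0+0+0+1+1+1+1+0+0+0+0+1+1+1+1 mod 2 = 0
  s[3] = (000000011111111)·(111111111111111) mod 2 = 0+0+0+0+0+0+0+1+1+1+1+1+1+1+1 mod 2 = 0
Syndrome = 0000
s = 0: no error detected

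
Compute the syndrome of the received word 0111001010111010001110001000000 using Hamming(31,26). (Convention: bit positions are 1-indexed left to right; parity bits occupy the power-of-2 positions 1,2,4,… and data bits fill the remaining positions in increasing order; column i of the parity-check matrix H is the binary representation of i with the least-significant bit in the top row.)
Syndrome s = H · r^T (mod 2), r = 0111001010111010001110001000000:
  s[0] = (1010101010101010101010101010101)·(0111001010111010001110001000000) mod 2 = 0+0+1+0+0+0+1+0+1+0+1+0+1+0+1+0+0+0+1+0+1+0+0+0+1+0+0+0+0+0+0 mod 2 = 1
  s[1] = (0110011001100110011001100110011)·(0111001010111010001110001000000) mod 2 = 0+1+1+0+0+0+1+0+0+0+1+0+0+0+1+0+0+0+1+0+0+0+0+0+0+0+0+0+0+0+0 mod 2 = 0
  s[2] = (0001111000011110000111100001111)·(0111001010111010001110001000000) mod 2 = 0+0+0+1+0+0+1+0+0+0+0+1+1+0+1+0+0+0+0+1+1+0+0+0+0+0+0+0+0+0+0 mod 2 = 1
  s[3] = (0000000111111110000000011111111)·(0111001010111010001110001000000) mod 2 = 0+0+0+0+0+0+0+0+1+0+1+1+1+0+1+0+0+0+0+0+0+0+0+0+1+0+0+0+0+0+0 mod 2 = 0
  s[4] = (0000000000000001111111111111111)·(0111001010111010001110001000000) mod 2 = 0+0+0+0+0+0+0+0+0+0+0+0+0+0+0+0+0+0+1+1+1+0+0+0+1+0+0+0+0+0+0 mod 2 = 0
Syndrome = 10100
Non-zero syndrome: error at position 5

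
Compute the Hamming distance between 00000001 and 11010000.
XOR = 11010001, count of 1s = 4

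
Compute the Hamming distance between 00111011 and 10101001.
XOR = 10010010, count of 1s = 3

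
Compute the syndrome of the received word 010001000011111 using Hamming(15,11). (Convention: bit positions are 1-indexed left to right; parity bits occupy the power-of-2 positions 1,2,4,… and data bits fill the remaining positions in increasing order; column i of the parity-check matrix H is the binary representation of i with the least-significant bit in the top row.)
Syndrome s = H · r^T (mod 2), r = 010001000011111:
  s[0] = (101010101010101)·(010001000011111) mod 2 = 0+0+0+0+0+0+0+0+0+0+1+0+1+0+1 mod 2 = 1
  s[1] = (011001100110011)·(010001000011111) mod 2 = 0+1+0+0+0+1+0+0+0+0+1+0+0+1+1 mod 2 = 1
  s[2] = (000111100001111)·(010001000011111) mod 2 = 0+0+0+0+0+1+0+0+0+0+0+1+1+1+1 mod 2 = 1
  s[3] = (000000011111111)·(010001000011111) mod 2 = 0+0+0+0+0+0+0+0+0+0+1+1+1+1+1 mod 2 = 1
Syndrome = 1111
Non-zero syndrome: error at position 15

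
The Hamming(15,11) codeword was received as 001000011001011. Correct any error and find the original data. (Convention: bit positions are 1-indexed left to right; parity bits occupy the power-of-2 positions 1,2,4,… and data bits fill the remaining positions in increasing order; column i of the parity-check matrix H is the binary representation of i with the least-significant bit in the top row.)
Syndrome s = H · r^T (mod 2), r = 001000011001011:
  s[0] = (101010101010101)·(001000011001011) mod 2 = 0+0+1+0+0+0+0+0+1+0+0+0+0+0+1 mod 2 = 1
  s[1] = (011001100110011)·(001000011001011) mod 2 = 0+0+1+0+0+0+0+0+0+0+0+0+0+1+1 mod 2 = 1
  s[2] = (000111100001111)·(001000011001011) mod 2 = 0+0+0+0+0+0+0+0+0+0+0+1+0+1+1 mod 2 = 1
  s[3] = (000000011111111)·(001000011001011) mod 2 = 0+0+0+0+0+0+0+1+1+0+0+1+0+1+1 mod 2 = 1
Syndrome = 1111
Column 15 of H equals this syndrome → error at bit 15 (1-indexed).
Flip bit 15: 001000011001011 → 001000011001010
Extract data bits at positions {3,5,6,7,9,10,11,12,13,14,15}: 10001001010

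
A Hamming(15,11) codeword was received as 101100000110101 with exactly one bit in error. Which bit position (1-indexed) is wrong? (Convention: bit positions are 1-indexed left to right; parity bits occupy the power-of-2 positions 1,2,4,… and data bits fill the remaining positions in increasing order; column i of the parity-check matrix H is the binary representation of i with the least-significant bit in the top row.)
Syndrome s = H · r^T (mod 2), r = 101100000110101:
  s[0] = (101010101010101)·(101100000110101) mod 2 = 1+0+1+0+0+0+0+0+0+0+1+0+1+0+1 mod 2 = 1
  s[1] = (011001100110011)·(101100000110101) mod 2 = 0+0+1+0+0+0+0+0+0+1+1+0+0+0+1 mod 2 = 0
  s[2] = (000111100001111)·(101100000110101) mod 2 = 0+0+0+1+0+0+0+0+0+0+0+0+1+0+1 mod 2 = 1
  s[3] = (000000011111111)·(101100000110101) mod 2 = 0+0+0+0+0+0+0+0+0+1+1+0+1+0+1 mod 2 = 0
Syndrome = 1010
Column i of H is the binary representation of i, so the syndrome is the binary index of the flipped bit.
Read s = 1010 with s[0] as LSB: 1·2^0 + 0·2^1 + 1·2^2 + 0·2^3 = 5.
Error is at bit position 5.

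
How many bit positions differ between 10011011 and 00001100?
XOR = 10010111, count of 1s = 5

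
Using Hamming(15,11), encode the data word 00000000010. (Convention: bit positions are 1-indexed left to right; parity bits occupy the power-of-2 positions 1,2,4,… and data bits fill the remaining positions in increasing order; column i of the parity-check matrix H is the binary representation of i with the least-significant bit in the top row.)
Codeword c = d · G (mod 2), d = 00000000010:
  c[0] = d·G[:,0] = (00000000010)·(11011010101) mod 2 = 0+0+0+0+0+0+0+0+0+0+0 mod 2 = 0
  c[1] = d·G[:,1] = (00000000010)·(10110110011) mod 2 = 0+0+0+0+0+0+0+0+0+1+0 mod 2 = 1
  c[2] = d·G[:,2] = (00000000010)·(10000000000) mod 2 = 0+0+0+0+0+0+0+0+0+0+0 mod 2 = 0
  c[3] = d·G[:,3] = (00000000010)·(01110001111) mod 2 = 0+0+0+0+0+0+0+0+0+1+0 mod 2 = 1
  c[4] = d·G[:,4] = (00000000010)·(01000000000) mod 2 = 0+0+0+0+0+0+0+0+0+0+0 mod 2 = 0
  c[5] = d·G[:,5] = (00000000010)·(00100000000) mod 2 = 0+0+0+0+0+0+0+0+0+0+0 mod 2 = 0
  c[6] = d·G[:,6] = (00000000010)·(00010000000) mod 2 = 0+0+0+0+0+0+0+0+0+0+0 mod 2 = 0
  c[7] = d·G[:,7] = (00000000010)·(00001111111) mod 2 = 0+0+0+0+0+0+0+0+0+1+0 mod 2 = 1
  c[8] = d·G[:,8] = (00000000010)·(00001000000) mod 2 = 0+0+0+0+0+0+0+0+0+0+0 mod 2 = 0
  c[9] = d·G[:,9] = (00000000010)·(00000100000) mod 2 = 0+0+0+0+0+0+0+0+0+0+0 mod 2 = 0
  c[10] = d·G[:,10] = (00000000010)·(00000010000) mod 2 = 0+0+0+0+0+0+0+0+0+0+0 mod 2 = 0
  c[11] = d·G[:,11] = (00000000010)·(00000001000) mod 2 = 0+0+0+0+0+0+0+0+0+0+0 mod 2 = 0
  c[12] = d·G[:,12] = (00000000010)·(00000000100) mod 2 = 0+0+0+0+0+0+0+0+0+0+0 mod 2 = 0
  c[13] = d·G[:,13] = (00000000010)·(00000000010) mod 2 = 0+0+0+0+0+0+0+0+0+1+0 mod 2 = 1
  c[14] = d·G[:,14] = (00000000010)·(00000000001) mod 2 = 0+0+0+0+0+0+0+0+0+0+0 mod 2 = 0
Codeword = 010100010000010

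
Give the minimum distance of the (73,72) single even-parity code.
d_min = 2 (flipping one data bit also flips the parity bit, so the two closest codewords differ in exactly 2 positions).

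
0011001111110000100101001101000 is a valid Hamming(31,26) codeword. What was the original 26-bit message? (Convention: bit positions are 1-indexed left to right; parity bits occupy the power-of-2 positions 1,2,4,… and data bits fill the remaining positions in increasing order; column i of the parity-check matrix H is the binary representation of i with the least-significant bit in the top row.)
Parity bits occupy power-of-2 positions; data bits are at positions {3,5,6,7,9,10,11,12,13,14,15,17,18,19,20,21,22,23,24,25,26,27,28,29,30,31} (1-indexed).
Extract: c[3]=1 c[5]=0 c[6]=0 c[7]=1 c[9]=1 c[10]=1 c[11]=1 c[12]=1 c[13]=0 c[14]=0 c[15]=0 c[17]=1 c[18]=0 c[19]=0 c[20]=1 c[21]=0 c[22]=1 c[23]=0 c[24]=0 c[25]=1 c[26]=1 c[27]=0 c[28]=1 c[29]=0 c[30]=0 c[31]=0
Data = 10011111000100101001101000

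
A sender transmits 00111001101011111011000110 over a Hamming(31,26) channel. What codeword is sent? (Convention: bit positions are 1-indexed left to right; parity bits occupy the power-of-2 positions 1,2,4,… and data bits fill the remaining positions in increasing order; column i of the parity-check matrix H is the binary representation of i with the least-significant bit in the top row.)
Codeword c = d · G (mod 2), d = 00111001101011111011000110:
  c[0] = d·G[:,0] = (00111001101011111011000110)·(11011010101101010101010101) mod 2 = 0+0+0+1+1+0+0+0+1+0+1+0+0+1+0+1+0+0+0+1+0+0+0+1+0+0 mod 2 = 0
  c[1] = d·G[:,1] = (00111001101011111011000110)·(10110110011011001100110011) mod 2 = 0+0+1+1+0+0+0+0+0+0+1+0+1+1+0+0+1+0+0+0+0+0+0+0+1+0 mod 2 = 1
  c[2] = d·G[:,2] = (00111001101011111011000110)·(10000000000000000000000000) mod 2 = 0+0+0+0+0+0+0+0+0+0+0+0+0+0+0+0+0+0+0+0+0+0+0+0+0+0 mod 2 = 0
  c[3] = d·G[:,3] = (00111001101011111011000110)·(01110001111000111100001111) mod 2 = 0+0+1+1+0+0+0+1+1+0+1+0+0+0+1+1+1+0+0+0+0+0+0+1+1+0 mod 2 = 0
  c[4] = d·G[:,4] = (00111001101011111011000110)·(01000000000000000000000000) mod 2 = 0+0+0+0+0+0+0+0+0+0+0+0+0+0+0+0+0+0+0+0+0+0+0+0+0+0 mod 2 = 0
  c[5] = d·G[:,5] = (00111001101011111011000110)·(00100000000000000000000000) mod 2 = 0+0+1+0+0+0+0+0+0+0+0+0+0+0+0+0+0+0+0+0+0+0+0+0+0+0 mod 2 = 1
  c[6] = d·G[:,6] = (00111001101011111011000110)·(00010000000000000000000000) mod 2 = 0+0+0+1+0+0+0+0+0+0+0+0+0+0+0+0+0+0+0+0+0+0+0+0+0+0 mod 2 = 1
  c[7] = d·G[:,7] = (00111001101011111011000110)·(00001111111000000011111111) mod 2 = 0+0+0+0+1+0+0+1+1+0+1+0+0+0+0+0+0+0+1+1+0+0+0+1+1+0 mod 2 = 0
  c[8] = d·G[:,8] = (00111001101011111011000110)·(00001000000000000000000000) mod 2 = 0+0+0+0+1+0+0+0+0+0+0+0+0+0+0+0+0+0+0+0+0+0+0+0+0+0 mod 2 = 1
  c[9] = d·G[:,9] = (00111001101011111011000110)·(00000100000000000000000000) mod 2 = 0+0+0+0+0+0+0+0+0+0+0+0+0+0+0+0+0+0+0+0+0+0+0+0+0+0 mod 2 = 0
  c[10] = d·G[:,10] = (00111001101011111011000110)·(00000010000000000000000000) mod 2 = 0+0+0+0+0+0+0+0+0+0+0+0+0+0+0+0+0+0+0+0+0+0+0+0+0+0 mod 2 = 0
  c[11] = d·G[:,11] = (00111001101011111011000110)·(00000001000000000000000000) mod 2 = 0+0+0+0+0+0+0+1+0+0+0+0+0+0+0+0+0+0+0+0+0+0+0+0+0+0 mod 2 = 1
  c[12] = d·G[:,12] = (00111001101011111011000110)·(00000000100000000000000000) mod 2 = 0+0+0+0+0+0+0+0+1+0+0+0+0+0+0+0+0+0+0+0+0+0+0+0+0+0 mod 2 = 1
  c[13] = d·G[:,13] = (00111001101011111011000110)·(00000000010000000000000000) mod 2 = 0+0+0+0+0+0+0+0+0+0+0+0+0+0+0+0+0+0+0+0+0+0+0+0+0+0 mod 2 = 0
  c[14] = d·G[:,14] = (00111001101011111011000110)·(00000000001000000000000000) mod 2 = 0+0+0+0+0+0+0+0+0+0+1+0+0+0+0+0+0+0+0+0+0+0+0+0+0+0 mod 2 = 1
  c[15] = d·G[:,15] = (00111001101011111011000110)·(00000000000111111111111111) mod 2 = 0+0+0+0+0+0+0+0+0+0+0+0+1+1+1+1+1+0+1+1+0+0+0+1+1+0 mod 2 = 1
  c[16] = d·G[:,16] = (00111001101011111011000110)·(00000000000100000000000000) mod 2 = 0+0+0+0+0+0+0+0+0+0+0+0+0+0+0+0+0+0+0+0+0+0+0+0+0+0 mod 2 = 0
  c[17] = d·G[:,17] = (00111001101011111011000110)·(00000000000010000000000000) mod 2 = 0+0+0+0+0+0+0+0+0+0+0+0+1+0+0+0+0+0+0+0+0+0+0+0+0+0 mod 2 = 1
  c[18] = d·G[:,18] = (00111001101011111011000110)·(00000000000001000000000000) mod 2 = 0+0+0+0+0+0+0+0+0+0+0+0+0+1+0+0+0+0+0+0+0+0+0+0+0+0 mod 2 = 1
  c[19] = d·G[:,19] = (00111001101011111011000110)·(00000000000000100000000000) mod 2 = 0+0+0+0+0+0+0+0+0+0+0+0+0+0+1+0+0+0+0+0+0+0+0+0+0+0 mod 2 = 1
  c[20] = d·G[:,20] = (00111001101011111011000110)·(00000000000000010000000000) mod 2 = 0+0+0+0+0+0+0+0+0+0+0+0+0+0+0+1+0+0+0+0+0+0+0+0+0+0 mod 2 = 1
  c[21] = d·G[:,21] = (00111001101011111011000110)·(00000000000000001000000000) mod 2 = 0+0+0+0+0+0+0+0+0+0+0+0+0+0+0+0+1+0+0+0+0+0+0+0+0+0 mod 2 = 1
  c[22] = d·G[:,22] = (00111001101011111011000110)·(00000000000000000100000000) mod 2 = 0+0+0+0+0+0+0+0+0+0+0+0+0+0+0+0+0+0+0+0+0+0+0+0+0+0 mod 2 = 0
  c[23] = d·G[:,23] = (00111001101011111011000110)·(00000000000000000010000000) mod 2 = 0+0+0+0+0+0+0+0+0+0+0+0+0+0+0+0+0+0+1+0+0+0+0+0+0+0 mod 2 = 1
  c[24] = d·G[:,24] = (00111001101011111011000110)·(00000000000000000001000000) mod 2 = 0+0+0+0+0+0+0+0+0+0+0+0+0+0+0+0+0+0+0+1+0+0+0+0+0+0 mod 2 = 1
  c[25] = d·G[:,25] = (00111001101011111011000110)·(00000000000000000000100000) mod 2 = 0+0+0+0+0+0+0+0+0+0+0+0+0+0+0+0+0+0+0+0+0+0+0+0+0+0 mod 2 = 0
  c[26] = d·G[:,26] = (00111001101011111011000110)·(00000000000000000000010000) mod 2 = 0+0+0+0+0+0+0+0+0+0+0+0+0+0+0+0+0+0+0+0+0+0+0+0+0+0 mod 2 = 0
  c[27] = d·G[:,27] = (00111001101011111011000110)·(00000000000000000000001000) mod 2 = 0+0+0+0+0+0+0+0+0+0+0+0+0+0+0+0+0+0+0+0+0+0+0+0+0+0 mod 2 = 0
  c[28] = d·G[:,28] = (00111001101011111011000110)·(00000000000000000000000100) mod 2 = 0+0+0+0+0+0+0+0+0+0+0+0+0+0+0+0+0+0+0+0+0+0+0+1+0+0 mod 2 = 1
  c[29] = d·G[:,29] = (00111001101011111011000110)·(00000000000000000000000010) mod 2 = 0+0+0+0+0+0+0+0+0+0+0+0+0+0+0+0+0+0+0+0+0+0+0+0+1+0 mod 2 = 1
  c[30] = d·G[:,30] = (00111001101011111011000110)·(00000000000000000000000001) mod 2 = 0+0+0+0+0+0+0+0+0+0+0+0+0+0+0+0+0+0+0+0+0+0+0+0+0+0 mod 2 = 0
Codeword = 0100011010011011011111011000110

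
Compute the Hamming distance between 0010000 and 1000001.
XOR = 1010001, count of 1s = 3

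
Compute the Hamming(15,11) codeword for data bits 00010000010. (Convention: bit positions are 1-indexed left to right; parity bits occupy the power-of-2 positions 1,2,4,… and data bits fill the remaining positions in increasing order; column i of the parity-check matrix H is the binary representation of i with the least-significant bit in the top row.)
Codeword c = d · G (mod 2), d = 00010000010:
  c[0] = d·G[:,0] = (00010000010)·(11011010101) mod 2 = 0+0+0+1+0+0+0+0+0+0+0 mod 2 = 1
  c[1] = d·G[:,1] = (00010000010)·(10110110011) mod 2 = 0+0+0+1+0+0+0+0+0+1+0 mod 2 = 0
  c[2] = d·G[:,2] = (00010000010)·(10000000000) mod 2 = 0+0+0+0+0+0+0+0+0+0+0 mod 2 = 0
  c[3] = d·G[:,3] = (00010000010)·(01110001111) mod 2 = 0+0+0+1+0+0+0+0+0+1+0 mod 2 = 0
  c[4] = d·G[:,4] = (00010000010)·(01000000000) mod 2 = 0+0+0+0+0+0+0+0+0+0+0 mod 2 = 0
  c[5] = d·G[:,5] = (00010000010)·(00100000000) mod 2 = 0+0+0+0+0+0+0+0+0+0+0 mod 2 = 0
  c[6] = d·G[:,6] = (00010000010)·(00010000000) mod 2 = 0+0+0+1+0+0+0+0+0+0+0 mod 2 = 1
  c[7] = d·G[:,7] = (00010000010)·(00001111111) mod 2 = 0+0+0+0+0+0+0+0+0+1+0 mod 2 = 1
  c[8] = d·G[:,8] = (00010000010)·(00001000000) mod 2 = 0+0+0+0+0+0+0+0+0+0+0 mod 2 = 0
  c[9] = d·G[:,9] = (00010000010)·(00000100000) mod 2 = 0+0+0+0+0+0+0+0+0+0+0 mod 2 = 0
  c[10] = d·G[:,10] = (00010000010)·(00000010000) mod 2 = 0+0+0+0+0+0+0+0+0+0+0 mod 2 = 0
  c[11] = d·G[:,11] = (00010000010)·(00000001000) mod 2 = 0+0+0+0+0+0+0+0+0+0+0 mod 2 = 0
  c[12] = d·G[:,12] = (00010000010)·(00000000100) mod 2 = 0+0+0+0+0+0+0+0+0+0+0 mod 2 = 0
  c[13] = d·G[:,13] = (00010000010)·(00000000010) mod 2 = 0+0+0+0+0+0+0+0+0+1+0 mod 2 = 1
  c[14] = d·G[:,14] = (00010000010)·(00000000001) mod 2 = 0+0+0+0+0+0+0+0+0+0+0 mod 2 = 0
Codeword = 100000110000010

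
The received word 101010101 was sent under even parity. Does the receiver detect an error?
Sum of received bits: 1+0+1+0+1+0+1+0+1 = 5; 5 mod 2 = 1. Result is 1 ≠ 0 → error detected.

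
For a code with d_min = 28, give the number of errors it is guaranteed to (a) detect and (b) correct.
(a) Detection requires d_min ≥ e+1, so e ≤ d_min − 1 = 27.
(b) Correction requires d_min ≥ 2t+1, so t ≤ ⌊(d_min − 1)/2⌋ = ⌊27/2⌋ = 13.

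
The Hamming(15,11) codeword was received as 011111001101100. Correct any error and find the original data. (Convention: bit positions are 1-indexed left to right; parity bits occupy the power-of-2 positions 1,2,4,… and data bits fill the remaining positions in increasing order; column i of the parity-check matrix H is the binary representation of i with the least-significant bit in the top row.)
Syndrome s = H · r^T (mod 2), r = 011111001101100:
  s[0] = (101010101010101)·(011111001101100) mod 2 = 0+0+1+0+1+0+0+0+1+0+0+0+1+0+0 mod 2 = 0
  s[1] = (011001100110011)·(011111001101100) mod 2 = 0+1+1+0+0+1+0+0+0+1+0+0+0+0+0 mod 2 = 0
  s[2] = (000111100001111)·(011111001101100) mod 2 = 0+0+0+1+1+1+0+0+0+0+0+1+1+0+0 mod 2 = 1
  s[3] = (000000011111111)·(011111001101100) mod 2 = 0+0+0+0+0+0+0+0+1+1+0+1+1+0+0 mod 2 = 0
Syndrome = 0010
Column 4 of H equals this syndrome → error at bit 4 (1-indexed).
Flip bit 4: 011111001101100 → 011011001101100
Extract data bits at positions {3,5,6,7,9,10,11,12,13,14,15}: 11101101100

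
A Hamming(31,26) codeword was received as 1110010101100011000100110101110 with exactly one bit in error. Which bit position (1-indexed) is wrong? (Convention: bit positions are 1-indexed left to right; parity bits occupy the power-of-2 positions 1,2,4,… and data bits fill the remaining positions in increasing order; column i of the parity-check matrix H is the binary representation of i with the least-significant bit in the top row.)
Syndrome s = H · r^T (mod 2), r = 1110010101100011000100110101110:
  s[0] = (1010101010101010101010101010101)·(1110010101100011000100110101110) mod 2 = 1+0+1+0+0+0+0+0+0+0+1+0+0+0+1+0+0+0+0+0+0+0+1+0+0+0+0+0+1+0+0 mod 2 = 0
  s[1] = (0110011001100110011001100110011)·(1110010101100011000100110101110) mod 2 = 0+1+1+0+0+1+0+0+0+1+1+0+0+0+1+0+0+0+0+0+0+0+1+0+0+1+0+0+0+1+0 mod 2 = 1
  s[2] = (0001111000011110000111100001111)·(1110010101100011000100110101110) mod 2 = 0+0+0+0+0+1+0+0+0+0+0+0+0+0+1+0+0+0+0+1+0+0+1+0+0+0+0+1+1+1+0 mod 2 = 1
  s[3] = (0000000111111110000000011111111)·(1110010101100011000100110101110) mod 2 = 0+0+0+0+0+0+0+1+0+1+1+0+0+0+1+0+0+0+0+0+0+0+0+1+0+1+0+1+1+1+0 mod 2 = 1
  s[4] = (0000000000000001111111111111111)·(1110010101100011000100110101110) mod 2 = 0+0+0+0+0+0+0+0+0+0+0+0+0+0+0+1+0+0+0+1+0+0+1+1+0+1+0+1+1+1+0 mod 2 = 0
Syndrome = 01110
Column i of H is the binary representation of i, so the syndrome is the binary index of the flipped bit.
Read s = 01110 with s[0] as LSB: 0·2^0 + 1·2^1 + 1·2^2 + 1·2^3 + 0·2^4 = 14.
Error is at bit position 14.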